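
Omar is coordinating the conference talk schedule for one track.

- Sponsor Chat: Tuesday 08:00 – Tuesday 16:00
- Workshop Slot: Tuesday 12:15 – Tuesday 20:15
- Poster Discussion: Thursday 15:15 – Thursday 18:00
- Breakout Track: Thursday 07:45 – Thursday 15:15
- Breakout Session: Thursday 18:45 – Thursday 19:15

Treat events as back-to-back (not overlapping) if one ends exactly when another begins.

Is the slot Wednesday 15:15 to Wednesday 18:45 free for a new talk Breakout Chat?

Yes — the slot is free

Sponsor Chat: ends Tuesday 16:00 at or before Breakout Chat starts Wednesday 15:15 → clear.
Workshop Slot: ends Tuesday 20:15 at or before Breakout Chat starts Wednesday 15:15 → clear.
Breakout Track: starts Thursday 07:45 at or after Breakout Chat ends Wednesday 18:45 → clear.
Poster Discussion: starts Thursday 15:15 at or after Breakout Chat ends Wednesday 18:45 → clear.
Breakout Session: starts Thursday 18:45 at or after Breakout Chat ends Wednesday 18:45 → clear.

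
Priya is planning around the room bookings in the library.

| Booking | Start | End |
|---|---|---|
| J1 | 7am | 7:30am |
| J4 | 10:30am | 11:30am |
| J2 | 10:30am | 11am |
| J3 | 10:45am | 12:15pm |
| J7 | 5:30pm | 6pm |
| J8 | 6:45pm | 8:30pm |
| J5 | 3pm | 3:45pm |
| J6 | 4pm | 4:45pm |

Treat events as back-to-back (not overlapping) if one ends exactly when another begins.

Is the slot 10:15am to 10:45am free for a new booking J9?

J1: ends 7:30am at or before J9 starts 10:15am → clear.
J2: starts 10:30am before J9 ends 10:45am, and ends 11am after J9 starts 10:15am → overlap.
J4: starts 10:30am before J9 ends 10:45am, and ends 11:30am after J9 starts 10:15am → overlap.
J3: starts 10:45am at or after J9 ends 10:45am → clear.
J5: starts 3pm at or after J9 ends 10:45am → clear.
J6: starts 4pm at or after J9 ends 10:45am → clear.
J7: starts 5:30pm at or after J9 ends 10:45am → clear.
J8: starts 6:45pm at or after J9 ends 10:45am → clear.
J9 overlaps J2, J4.

No — it overlaps J2, J4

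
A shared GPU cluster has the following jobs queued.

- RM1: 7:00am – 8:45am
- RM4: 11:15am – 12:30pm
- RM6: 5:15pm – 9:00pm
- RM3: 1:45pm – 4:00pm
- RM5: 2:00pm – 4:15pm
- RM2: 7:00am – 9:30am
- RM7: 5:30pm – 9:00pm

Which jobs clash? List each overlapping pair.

RM1 & RM2, RM3 & RM5, RM6 & RM7

Two intervals overlap when each starts before the other ends.
Sorted by start: RM1, RM2, RM4, RM3, RM5, RM6, RM7.
RM2 starts before RM1 ends → RM1 and RM2 overlap.
RM4 starts after RM1 ends; RM1 is clear from here.
RM4 starts after RM2 ends; RM2 is clear from here.
RM3 starts after RM4 ends; RM4 is clear from here.
RM5 starts before RM3 ends → RM3 and RM5 overlap.
RM6 starts after RM3 ends; RM3 is clear from here.
RM6 starts after RM5 ends; RM5 is clear from here.
RM7 starts before RM6 ends → RM6 and RM7 overlap.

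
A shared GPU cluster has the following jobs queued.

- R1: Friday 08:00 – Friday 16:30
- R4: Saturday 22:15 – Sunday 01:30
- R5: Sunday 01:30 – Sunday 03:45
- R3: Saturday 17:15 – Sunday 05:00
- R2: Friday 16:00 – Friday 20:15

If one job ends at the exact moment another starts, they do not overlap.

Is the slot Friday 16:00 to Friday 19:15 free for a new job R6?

R1: starts Friday 08:00 before R6 ends Friday 19:15, and ends Friday 16:30 after R6 starts Friday 16:00 → overlap.
R2: starts Friday 16:00 before R6 ends Friday 19:15, and ends Friday 20:15 after R6 starts Friday 16:00 → overlap.
R3: starts Saturday 17:15 at or after R6 ends Friday 19:15 → clear.
R4: starts Saturday 22:15 at or after R6 ends Friday 19:15 → clear.
R5: starts Sunday 01:30 at or after R6 ends Friday 19:15 → clear.
R6 overlaps R1, R2.

No — it overlaps R1, R2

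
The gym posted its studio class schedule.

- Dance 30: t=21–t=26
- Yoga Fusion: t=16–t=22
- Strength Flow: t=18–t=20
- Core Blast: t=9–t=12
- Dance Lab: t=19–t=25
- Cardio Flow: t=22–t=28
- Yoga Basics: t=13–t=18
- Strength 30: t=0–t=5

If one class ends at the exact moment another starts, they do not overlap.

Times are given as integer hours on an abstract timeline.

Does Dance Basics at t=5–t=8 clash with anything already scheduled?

No — it doesn't clash with anything

Strength 30: ends t=5 at or before Dance Basics starts t=5 → clear.
Core Blast: starts t=9 at or after Dance Basics ends t=8 → clear.
Yoga Basics: starts t=13 at or after Dance Basics ends t=8 → clear.
Yoga Fusion: starts t=16 at or after Dance Basics ends t=8 → clear.
Strength Flow: starts t=18 at or after Dance Basics ends t=8 → clear.
Dance Lab: starts t=19 at or after Dance Basics ends t=8 → clear.
Dance 30: starts t=21 at or after Dance Basics ends t=8 → clear.
Cardio Flow: starts t=22 at or after Dance Basics ends t=8 → clear.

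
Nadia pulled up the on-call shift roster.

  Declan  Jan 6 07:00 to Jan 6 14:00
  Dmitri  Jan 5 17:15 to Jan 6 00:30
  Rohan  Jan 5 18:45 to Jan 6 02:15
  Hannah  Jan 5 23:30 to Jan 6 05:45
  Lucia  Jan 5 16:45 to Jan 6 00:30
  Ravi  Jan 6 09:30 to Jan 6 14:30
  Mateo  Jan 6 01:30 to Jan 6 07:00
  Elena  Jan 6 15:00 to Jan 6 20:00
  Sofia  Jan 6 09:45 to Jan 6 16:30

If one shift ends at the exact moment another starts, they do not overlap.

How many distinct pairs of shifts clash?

Sorted by start: Lucia, Dmitri, Rohan, Hannah, Mateo, Declan, Ravi, Sofia, Elena.
Dmitri starts before Lucia ends → Lucia and Dmitri overlap.
Rohan starts before Lucia ends → Lucia and Rohan overlap.
Hannah starts before Lucia ends → Lucia and Hannah overlap.
Mateo starts after Lucia ends; Lucia is clear from here.
Rohan starts before Dmitri ends → Dmitri and Rohan overlap.
Hannah starts before Dmitri ends → Dmitri and Hannah overlap.
Mateo starts after Dmitri ends; Dmitri is clear from here.
Hannah starts before Rohan ends → Rohan and Hannah overlap.
Mateo starts before Rohan ends → Rohan and Mateo overlap.
Declan starts after Rohan ends; Rohan is clear from here.
Mateo starts before Hannah ends → Hannah and Mateo overlap.
Declan starts after Hannah ends; Hannah is clear from here.
Declan starts exactly when Mateo ends (back-to-back, no overlap); Mateo is clear from here.
Ravi starts before Declan ends → Declan and Ravi overlap.
Sofia starts before Declan ends → Declan and Sofia overlap.
Elena starts after Declan ends.
Sofia starts before Ravi ends → Ravi and Sofia overlap.
Elena starts after Ravi ends.
Elena starts before Sofia ends → Sofia and Elena overlap.
Overlapping pairs: Declan & Ravi, Declan & Sofia, Dmitri & Hannah, Dmitri & Lucia, Dmitri & Rohan, Elena & Sofia, Hannah & Lucia, Hannah & Mateo, Hannah & Rohan, Lucia & Rohan, Mateo & Rohan, Ravi & Sofia — 12 in total.

12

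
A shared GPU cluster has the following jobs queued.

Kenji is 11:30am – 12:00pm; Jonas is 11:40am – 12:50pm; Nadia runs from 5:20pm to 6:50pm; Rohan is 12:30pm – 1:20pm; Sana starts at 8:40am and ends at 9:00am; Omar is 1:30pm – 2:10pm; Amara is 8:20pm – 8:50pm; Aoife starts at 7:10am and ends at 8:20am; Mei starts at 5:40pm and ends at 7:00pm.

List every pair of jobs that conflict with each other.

Sorted by start: Aoife, Sana, Kenji, Jonas, Rohan, Omar, Nadia, Mei, Amara.
Sana starts after Aoife ends, so nothing later overlaps Aoife either.
Kenji starts after Sana ends, so nothing later overlaps Sana either.
Jonas starts before Kenji ends → Kenji and Jonas overlap.
Rohan starts after Kenji ends, so nothing later overlaps Kenji either.
Rohan starts before Jonas ends → Jonas and Rohan overlap.
Omar starts after Jonas ends, so nothing later overlaps Jonas either.
Omar starts after Rohan ends, so nothing later overlaps Rohan either.
Nadia starts after Omar ends, so nothing later overlaps Omar either.
Mei starts before Nadia ends → Nadia and Mei overlap.
Amara starts after Nadia ends.
Amara starts after Mei ends.

Jonas & Kenji, Jonas & Rohan, Mei & Nadia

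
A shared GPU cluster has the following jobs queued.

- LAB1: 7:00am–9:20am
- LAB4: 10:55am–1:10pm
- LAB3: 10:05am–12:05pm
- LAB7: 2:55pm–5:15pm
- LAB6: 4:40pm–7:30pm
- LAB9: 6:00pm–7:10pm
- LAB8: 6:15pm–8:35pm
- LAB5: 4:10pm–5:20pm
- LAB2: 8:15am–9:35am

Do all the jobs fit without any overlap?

Sorted by start: LAB1, LAB2, LAB3, LAB4, LAB7, LAB5, LAB6, LAB9, LAB8.
LAB2 starts before LAB1 ends → LAB1 and LAB2 overlap.
That's a conflict, so the schedule is not conflict-free.

No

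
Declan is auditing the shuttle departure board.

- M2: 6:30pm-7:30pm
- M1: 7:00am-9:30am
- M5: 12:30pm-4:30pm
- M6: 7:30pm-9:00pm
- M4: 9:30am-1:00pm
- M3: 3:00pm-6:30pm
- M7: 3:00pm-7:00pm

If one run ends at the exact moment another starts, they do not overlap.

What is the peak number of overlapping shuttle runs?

3

Sort all start/end points and keep a running count:
7:00am start M1 → 1
9:30am end M1 → 0
9:30am start M4 → 1
12:30pm start M5 → 2
1:00pm end M4 → 1
3:00pm start M3 → 2
3:00pm start M7 → 3
4:30pm end M5 → 2
6:30pm end M3 → 1
6:30pm start M2 → 2
7:00pm end M7 → 1
7:30pm end M2 → 0
7:30pm start M6 → 1
9:00pm end M6 → 0
Peak is 3, at 3:00pm (M3, M5, M7).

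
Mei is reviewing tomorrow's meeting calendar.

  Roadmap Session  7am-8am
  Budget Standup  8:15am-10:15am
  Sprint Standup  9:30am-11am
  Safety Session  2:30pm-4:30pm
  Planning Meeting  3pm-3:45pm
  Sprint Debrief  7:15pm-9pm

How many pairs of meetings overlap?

2

Sorted by start: Roadmap Session, Budget Standup, Sprint Standup, Safety Session, Planning Meeting, Sprint Debrief.
Budget Standup starts after Roadmap Session ends; Roadmap Session is clear from here.
Sprint Standup starts before Budget Standup ends → Budget Standup and Sprint Standup overlap.
Safety Session starts after Budget Standup ends; Budget Standup is clear from here.
Safety Session starts after Sprint Standup ends; Sprint Standup is clear from here.
Planning Meeting starts before Safety Session ends → Safety Session and Planning Meeting overlap.
Sprint Debrief starts after Safety Session ends.
Sprint Debrief starts after Planning Meeting ends.
Overlapping pairs: Budget Standup & Sprint Standup, Planning Meeting & Safety Session — 2 in total.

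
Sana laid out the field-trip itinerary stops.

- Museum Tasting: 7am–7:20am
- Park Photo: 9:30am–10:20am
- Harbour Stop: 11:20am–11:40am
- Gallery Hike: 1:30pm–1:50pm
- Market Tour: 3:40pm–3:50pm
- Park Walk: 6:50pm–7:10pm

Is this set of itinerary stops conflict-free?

Sorted by start: Museum Tasting, Park Photo, Harbour Stop, Gallery Hike, Market Tour, Park Walk.
Park Photo starts after Museum Tasting ends; Museum Tasting is clear from here.
Harbour Stop starts after Park Photo ends; Park Photo is clear from here.
Gallery Hike starts after Harbour Stop ends; Harbour Stop is clear from here.
Market Tour starts after Gallery Hike ends; Gallery Hike is clear from here.
Park Walk starts after Market Tour ends.
Every pair is clear; the schedule has no overlaps.

Yes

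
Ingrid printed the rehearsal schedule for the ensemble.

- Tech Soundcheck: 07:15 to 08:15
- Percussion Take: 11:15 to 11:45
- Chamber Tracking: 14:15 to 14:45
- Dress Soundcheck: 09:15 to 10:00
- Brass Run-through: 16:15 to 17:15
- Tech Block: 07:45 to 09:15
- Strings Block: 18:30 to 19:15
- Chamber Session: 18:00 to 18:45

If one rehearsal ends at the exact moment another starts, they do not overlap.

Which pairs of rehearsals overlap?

Sorted by start: Tech Soundcheck, Tech Block, Dress Soundcheck, Percussion Take, Chamber Tracking, Brass Run-through, Chamber Session, Strings Block.
Tech Block starts before Tech Soundcheck ends → Tech Soundcheck and Tech Block overlap.
Dress Soundcheck starts after Tech Soundcheck ends, so Tech Soundcheck has no further overlaps.
Dress Soundcheck starts exactly when Tech Block ends (back-to-back, no overlap), so Tech Block has no further overlaps.
Percussion Take starts after Dress Soundcheck ends, so Dress Soundcheck has no further overlaps.
Chamber Tracking starts after Percussion Take ends, so Percussion Take has no further overlaps.
Brass Run-through starts after Chamber Tracking ends, so Chamber Tracking has no further overlaps.
Chamber Session starts after Brass Run-through ends, so Brass Run-through has no further overlaps.
Strings Block starts before Chamber Session ends → Chamber Session and Strings Block overlap.

Chamber Session & Strings Block, Tech Block & Tech Soundcheck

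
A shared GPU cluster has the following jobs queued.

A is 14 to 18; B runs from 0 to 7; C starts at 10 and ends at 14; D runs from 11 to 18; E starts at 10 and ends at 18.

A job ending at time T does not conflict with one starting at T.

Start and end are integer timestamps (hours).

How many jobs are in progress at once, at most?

3

Walk through starts and ends in time order (an end at T is processed before a start at T):
0 start B → 1
7 end B → 0
10 start C → 1
10 start E → 2
11 start D → 3
14 end C → 2
14 start A → 3
18 end A → 2
18 end D → 1
18 end E → 0
Peak is 3, at 11 (C, D, E).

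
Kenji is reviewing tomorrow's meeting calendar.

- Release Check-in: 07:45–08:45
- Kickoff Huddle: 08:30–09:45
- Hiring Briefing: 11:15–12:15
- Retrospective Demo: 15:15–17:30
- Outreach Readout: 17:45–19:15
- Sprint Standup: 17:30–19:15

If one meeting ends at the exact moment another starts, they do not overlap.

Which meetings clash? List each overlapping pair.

Kickoff Huddle & Release Check-in, Outreach Readout & Sprint Standup

Two intervals overlap when each starts before the other ends.
Sorted by start: Release Check-in, Kickoff Huddle, Hiring Briefing, Retrospective Demo, Sprint Standup, Outreach Readout.
Kickoff Huddle starts before Release Check-in ends → Release Check-in and Kickoff Huddle overlap.
Hiring Briefing starts after Release Check-in ends, so nothing later overlaps Release Check-in either.
Hiring Briefing starts after Kickoff Huddle ends, so nothing later overlaps Kickoff Huddle either.
Retrospective Demo starts after Hiring Briefing ends, so nothing later overlaps Hiring Briefing either.
Sprint Standup starts exactly when Retrospective Demo ends (back-to-back, no overlap), so nothing later overlaps Retrospective Demo either.
Outreach Readout starts before Sprint Standup ends → Sprint Standup and Outreach Readout overlap.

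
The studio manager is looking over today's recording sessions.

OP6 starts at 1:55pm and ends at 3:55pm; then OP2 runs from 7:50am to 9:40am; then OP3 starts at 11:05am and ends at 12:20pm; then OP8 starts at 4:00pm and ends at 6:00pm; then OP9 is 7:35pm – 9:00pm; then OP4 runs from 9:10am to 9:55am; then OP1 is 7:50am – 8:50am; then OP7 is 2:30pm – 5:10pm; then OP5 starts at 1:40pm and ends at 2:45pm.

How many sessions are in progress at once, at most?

Sort all start/end points and keep a running count:
7:50am start OP1 → 1
7:50am start OP2 → 2
8:50am end OP1 → 1
9:10am start OP4 → 2
9:40am end OP2 → 1
9:55am end OP4 → 0
11:05am start OP3 → 1
12:20pm end OP3 → 0
1:40pm start OP5 → 1
1:55pm start OP6 → 2
2:30pm start OP7 → 3
2:45pm end OP5 → 2
3:55pm end OP6 → 1
4:00pm start OP8 → 2
5:10pm end OP7 → 1
6:00pm end OP8 → 0
7:35pm start OP9 → 1
9:00pm end OP9 → 0
Peak is 3, at 2:30pm (OP5, OP6, OP7).

3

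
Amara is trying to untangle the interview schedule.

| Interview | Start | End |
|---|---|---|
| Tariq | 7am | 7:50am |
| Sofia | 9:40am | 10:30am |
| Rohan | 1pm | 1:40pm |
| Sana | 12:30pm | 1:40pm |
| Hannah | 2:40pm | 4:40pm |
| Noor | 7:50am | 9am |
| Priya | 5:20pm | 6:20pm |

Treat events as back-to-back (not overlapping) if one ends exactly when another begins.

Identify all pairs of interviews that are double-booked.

Two intervals overlap when each starts before the other ends.
Sorted by start: Tariq, Noor, Sofia, Sana, Rohan, Hannah, Priya.
Noor starts exactly when Tariq ends (back-to-back, no overlap); Tariq is clear from here.
Sofia starts after Noor ends; Noor is clear from here.
Sana starts after Sofia ends; Sofia is clear from here.
Rohan starts before Sana ends → Sana and Rohan overlap.
Hannah starts after Sana ends; Sana is clear from here.
Hannah starts after Rohan ends; Rohan is clear from here.
Priya starts after Hannah ends.

Rohan & Sana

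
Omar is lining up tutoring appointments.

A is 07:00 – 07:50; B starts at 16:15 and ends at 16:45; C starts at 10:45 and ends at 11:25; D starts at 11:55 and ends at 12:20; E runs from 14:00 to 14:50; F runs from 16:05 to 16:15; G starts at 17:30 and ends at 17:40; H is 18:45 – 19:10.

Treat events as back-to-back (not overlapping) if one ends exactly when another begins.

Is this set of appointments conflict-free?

Sorted by start: A, C, D, E, F, B, G, H.
C starts after A ends — done with A.
D starts after C ends — done with C.
E starts after D ends — done with D.
F starts after E ends — done with E.
B starts exactly when F ends (back-to-back, no overlap) — done with F.
G starts after B ends — done with B.
H starts after G ends.
Every pair is clear; the schedule has no overlaps.

Yes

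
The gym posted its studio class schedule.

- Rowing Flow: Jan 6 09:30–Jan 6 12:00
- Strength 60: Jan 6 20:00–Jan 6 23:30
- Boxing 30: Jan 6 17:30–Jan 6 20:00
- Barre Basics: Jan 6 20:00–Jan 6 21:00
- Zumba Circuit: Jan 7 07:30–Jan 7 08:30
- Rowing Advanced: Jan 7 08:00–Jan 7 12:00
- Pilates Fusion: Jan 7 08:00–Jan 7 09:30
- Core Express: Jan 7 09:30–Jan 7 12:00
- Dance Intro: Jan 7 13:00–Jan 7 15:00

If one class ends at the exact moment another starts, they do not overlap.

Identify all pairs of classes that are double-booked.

Barre Basics & Strength 60, Core Express & Rowing Advanced, Pilates Fusion & Rowing Advanced, Pilates Fusion & Zumba Circuit, Rowing Advanced & Zumba Circuit

Check each pair: they overlap iff neither finishes before the other starts.
Sorted by start: Rowing Flow, Boxing 30, Strength 60, Barre Basics, Zumba Circuit, Rowing Advanced, Pilates Fusion, Core Express, Dance Intro.
Boxing 30 starts after Rowing Flow ends, so nothing later overlaps Rowing Flow either.
Strength 60 starts exactly when Boxing 30 ends (back-to-back, no overlap), so nothing later overlaps Boxing 30 either.
Barre Basics starts before Strength 60 ends → Strength 60 and Barre Basics overlap.
Zumba Circuit starts after Strength 60 ends, so nothing later overlaps Strength 60 either.
Zumba Circuit starts after Barre Basics ends, so nothing later overlaps Barre Basics either.
Rowing Advanced starts before Zumba Circuit ends → Zumba Circuit and Rowing Advanced overlap.
Pilates Fusion starts before Zumba Circuit ends → Zumba Circuit and Pilates Fusion overlap.
Core Express starts after Zumba Circuit ends, so nothing later overlaps Zumba Circuit either.
Pilates Fusion starts before Rowing Advanced ends → Rowing Advanced and Pilates Fusion overlap.
Core Express starts before Rowing Advanced ends → Rowing Advanced and Core Express overlap.
Dance Intro starts after Rowing Advanced ends.
Core Express starts exactly when Pilates Fusion ends (back-to-back, no overlap), so nothing later overlaps Pilates Fusion either.
Dance Intro starts after Core Express ends.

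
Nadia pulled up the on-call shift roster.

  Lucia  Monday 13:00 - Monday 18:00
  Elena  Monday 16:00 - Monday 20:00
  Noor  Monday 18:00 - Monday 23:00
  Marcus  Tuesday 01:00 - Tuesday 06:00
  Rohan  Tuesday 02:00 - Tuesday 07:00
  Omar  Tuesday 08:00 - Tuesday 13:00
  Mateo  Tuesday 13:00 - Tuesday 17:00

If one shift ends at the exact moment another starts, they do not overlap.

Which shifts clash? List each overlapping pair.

Elena & Lucia, Elena & Noor, Marcus & Rohan

Sorted by start: Lucia, Elena, Noor, Marcus, Rohan, Omar, Mateo.
Elena starts before Lucia ends → Lucia and Elena overlap.
Noor starts exactly when Lucia ends (back-to-back, no overlap), so Lucia has no further overlaps.
Noor starts before Elena ends → Elena and Noor overlap.
Marcus starts after Elena ends, so Elena has no further overlaps.
Marcus starts after Noor ends, so Noor has no further overlaps.
Rohan starts before Marcus ends → Marcus and Rohan overlap.
Omar starts after Marcus ends, so Marcus has no further overlaps.
Omar starts after Rohan ends, so Rohan has no further overlaps.
Mateo starts exactly when Omar ends (back-to-back, no overlap).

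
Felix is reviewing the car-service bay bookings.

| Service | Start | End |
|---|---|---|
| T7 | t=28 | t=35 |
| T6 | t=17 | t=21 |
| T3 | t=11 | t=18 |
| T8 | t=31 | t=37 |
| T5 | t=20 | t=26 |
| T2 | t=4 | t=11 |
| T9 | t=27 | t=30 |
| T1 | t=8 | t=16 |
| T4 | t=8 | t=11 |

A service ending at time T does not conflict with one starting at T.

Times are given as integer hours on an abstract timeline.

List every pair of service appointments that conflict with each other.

T1 & T2, T1 & T3, T1 & T4, T2 & T4, T3 & T6, T5 & T6, T7 & T8, T7 & T9

Sorted by start: T2, T1, T4, T3, T6, T5, T9, T7, T8.
T1 starts before T2 ends → T2 and T1 overlap.
T4 starts before T2 ends → T2 and T4 overlap.
T3 starts exactly when T2 ends (back-to-back, no overlap) — done with T2.
T4 starts before T1 ends → T1 and T4 overlap.
T3 starts before T1 ends → T1 and T3 overlap.
T6 starts after T1 ends — done with T1.
T3 starts exactly when T4 ends (back-to-back, no overlap) — done with T4.
T6 starts before T3 ends → T3 and T6 overlap.
T5 starts after T3 ends — done with T3.
T5 starts before T6 ends → T6 and T5 overlap.
T9 starts after T6 ends — done with T6.
T9 starts after T5 ends — done with T5.
T7 starts before T9 ends → T9 and T7 overlap.
T8 starts after T9 ends.
T8 starts before T7 ends → T7 and T8 overlap.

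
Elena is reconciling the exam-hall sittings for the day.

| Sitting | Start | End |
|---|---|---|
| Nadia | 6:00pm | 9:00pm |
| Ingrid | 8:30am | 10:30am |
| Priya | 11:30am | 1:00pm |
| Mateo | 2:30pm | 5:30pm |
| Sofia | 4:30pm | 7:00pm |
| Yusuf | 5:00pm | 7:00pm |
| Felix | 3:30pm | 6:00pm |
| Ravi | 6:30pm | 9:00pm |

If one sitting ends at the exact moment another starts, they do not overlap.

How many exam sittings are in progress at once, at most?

Walk through starts and ends in time order (an end at T is processed before a start at T):
8:30am start Ingrid → 1
10:30am end Ingrid → 0
11:30am start Priya → 1
1:00pm end Priya → 0
2:30pm start Mateo → 1
3:30pm start Felix → 2
4:30pm start Sofia → 3
5:00pm start Yusuf → 4
5:30pm end Mateo → 3
6:00pm end Felix → 2
6:00pm start Nadia → 3
6:30pm start Ravi → 4
7:00pm end Sofia → 3
7:00pm end Yusuf → 2
9:00pm end Nadia → 1
9:00pm end Ravi → 0
Peak is 4, at 5:00pm (Felix, Mateo, Sofia, Yusuf).

4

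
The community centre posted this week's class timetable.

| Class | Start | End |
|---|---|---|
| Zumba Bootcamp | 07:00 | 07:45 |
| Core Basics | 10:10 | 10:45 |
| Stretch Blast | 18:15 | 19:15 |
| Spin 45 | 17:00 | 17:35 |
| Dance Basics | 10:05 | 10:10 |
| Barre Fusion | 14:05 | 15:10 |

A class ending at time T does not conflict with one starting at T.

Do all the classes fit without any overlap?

Yes

Sorted by start: Zumba Bootcamp, Dance Basics, Core Basics, Barre Fusion, Spin 45, Stretch Blast.
Dance Basics starts after Zumba Bootcamp ends; Zumba Bootcamp is clear from here.
Core Basics starts exactly when Dance Basics ends (back-to-back, no overlap); Dance Basics is clear from here.
Barre Fusion starts after Core Basics ends; Core Basics is clear from here.
Spin 45 starts after Barre Fusion ends; Barre Fusion is clear from here.
Stretch Blast starts after Spin 45 ends.
Every pair is clear; the schedule has no overlaps.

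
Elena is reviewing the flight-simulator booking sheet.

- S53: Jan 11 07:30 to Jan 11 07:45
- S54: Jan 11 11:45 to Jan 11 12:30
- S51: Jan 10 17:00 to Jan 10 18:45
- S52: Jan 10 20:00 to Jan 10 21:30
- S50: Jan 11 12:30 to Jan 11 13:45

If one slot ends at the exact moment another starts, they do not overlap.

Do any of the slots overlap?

No

Check each pair: they overlap iff neither finishes before the other starts.
Sorted by start: S51, S52, S53, S54, S50.
S52 starts after S51 ends, so S51 has no further overlaps.
S53 starts after S52 ends, so S52 has no further overlaps.
S54 starts after S53 ends, so S53 has no further overlaps.
S50 starts exactly when S54 ends (back-to-back, no overlap).
Every pair is clear; the schedule has no overlaps.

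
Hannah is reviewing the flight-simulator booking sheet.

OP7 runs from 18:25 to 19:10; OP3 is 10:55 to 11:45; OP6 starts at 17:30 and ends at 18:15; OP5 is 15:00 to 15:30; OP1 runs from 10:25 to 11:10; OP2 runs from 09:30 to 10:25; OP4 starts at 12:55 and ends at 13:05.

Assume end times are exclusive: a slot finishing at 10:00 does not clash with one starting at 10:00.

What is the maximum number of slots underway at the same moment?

2

Sweep the timeline, counting +1 at each start and −1 at each end (ends before starts at a tie):
09:30 start OP2 → 1
10:25 end OP2 → 0
10:25 start OP1 → 1
10:55 start OP3 → 2
11:10 end OP1 → 1
11:45 end OP3 → 0
12:55 start OP4 → 1
13:05 end OP4 → 0
15:00 start OP5 → 1
15:30 end OP5 → 0
17:30 start OP6 → 1
18:15 end OP6 → 0
18:25 start OP7 → 1
19:10 end OP7 → 0
Peak is 2, at 10:55 (OP1, OP3).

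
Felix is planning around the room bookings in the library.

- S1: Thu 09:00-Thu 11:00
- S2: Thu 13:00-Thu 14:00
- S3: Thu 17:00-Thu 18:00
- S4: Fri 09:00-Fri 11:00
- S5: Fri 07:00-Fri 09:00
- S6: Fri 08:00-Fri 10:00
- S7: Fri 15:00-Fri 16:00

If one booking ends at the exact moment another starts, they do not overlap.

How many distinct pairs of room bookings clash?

2

Sorted by start: S1, S2, S3, S5, S6, S4, S7.
S2 starts after S1 ends, so S1 has no further overlaps.
S3 starts after S2 ends, so S2 has no further overlaps.
S5 starts after S3 ends, so S3 has no further overlaps.
S6 starts before S5 ends → S5 and S6 overlap.
S4 starts exactly when S5 ends (back-to-back, no overlap), so S5 has no further overlaps.
S4 starts before S6 ends → S6 and S4 overlap.
S7 starts after S6 ends.
S7 starts after S4 ends.
Overlapping pairs: S4 & S6, S5 & S6 — 2 in total.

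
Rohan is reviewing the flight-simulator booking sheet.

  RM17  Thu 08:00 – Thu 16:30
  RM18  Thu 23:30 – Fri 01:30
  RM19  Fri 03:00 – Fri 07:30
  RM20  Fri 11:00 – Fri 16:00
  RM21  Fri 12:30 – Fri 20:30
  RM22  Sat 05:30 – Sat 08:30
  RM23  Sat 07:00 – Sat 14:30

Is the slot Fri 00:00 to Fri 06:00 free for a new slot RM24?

RM17: ends Thu 16:30 at or before RM24 starts Fri 00:00 → clear.
RM18: starts Thu 23:30 before RM24 ends Fri 06:00, and ends Fri 01:30 after RM24 starts Fri 00:00 → overlap.
RM19: starts Fri 03:00 before RM24 ends Fri 06:00, and ends Fri 07:30 after RM24 starts Fri 00:00 → overlap.
RM20: starts Fri 11:00 at or after RM24 ends Fri 06:00 → clear.
RM21: starts Fri 12:30 at or after RM24 ends Fri 06:00 → clear.
RM22: starts Sat 05:30 at or after RM24 ends Fri 06:00 → clear.
RM23: starts Sat 07:00 at or after RM24 ends Fri 06:00 → clear.
RM24 overlaps RM18, RM19.

No — it overlaps RM18, RM19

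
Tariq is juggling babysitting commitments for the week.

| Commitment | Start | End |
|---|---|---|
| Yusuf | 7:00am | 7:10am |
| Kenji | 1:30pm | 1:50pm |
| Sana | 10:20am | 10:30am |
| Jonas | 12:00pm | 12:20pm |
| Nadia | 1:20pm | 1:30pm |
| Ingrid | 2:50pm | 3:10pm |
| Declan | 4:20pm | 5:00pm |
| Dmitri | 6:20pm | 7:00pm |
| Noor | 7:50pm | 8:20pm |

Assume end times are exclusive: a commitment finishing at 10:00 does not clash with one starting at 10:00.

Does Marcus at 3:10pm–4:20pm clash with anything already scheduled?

Yusuf: ends 7:10am at or before Marcus starts 3:10pm → clear.
Sana: ends 10:30am at or before Marcus starts 3:10pm → clear.
Jonas: ends 12:20pm at or before Marcus starts 3:10pm → clear.
Nadia: ends 1:30pm at or before Marcus starts 3:10pm → clear.
Kenji: ends 1:50pm at or before Marcus starts 3:10pm → clear.
Ingrid: ends 3:10pm at or before Marcus starts 3:10pm → clear.
Declan: starts 4:20pm at or after Marcus ends 4:20pm → clear.
Dmitri: starts 6:20pm at or after Marcus ends 4:20pm → clear.
Noor: starts 7:50pm at or after Marcus ends 4:20pm → clear.

No — it doesn't clash with anything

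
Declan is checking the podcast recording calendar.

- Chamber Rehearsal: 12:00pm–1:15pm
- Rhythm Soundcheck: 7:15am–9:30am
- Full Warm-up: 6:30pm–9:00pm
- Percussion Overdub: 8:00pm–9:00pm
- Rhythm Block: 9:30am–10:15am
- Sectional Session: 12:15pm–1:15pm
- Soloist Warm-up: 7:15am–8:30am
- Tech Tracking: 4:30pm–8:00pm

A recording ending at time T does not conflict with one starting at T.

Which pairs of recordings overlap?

Chamber Rehearsal & Sectional Session, Full Warm-up & Percussion Overdub, Full Warm-up & Tech Tracking, Rhythm Soundcheck & Soloist Warm-up

Sorted by start: Soloist Warm-up, Rhythm Soundcheck, Rhythm Block, Chamber Rehearsal, Sectional Session, Tech Tracking, Full Warm-up, Percussion Overdub.
Rhythm Soundcheck starts before Soloist Warm-up ends → Soloist Warm-up and Rhythm Soundcheck overlap.
Rhythm Block starts after Soloist Warm-up ends, so nothing later overlaps Soloist Warm-up either.
Rhythm Block starts exactly when Rhythm Soundcheck ends (back-to-back, no overlap), so nothing later overlaps Rhythm Soundcheck either.
Chamber Rehearsal starts after Rhythm Block ends, so nothing later overlaps Rhythm Block either.
Sectional Session starts before Chamber Rehearsal ends → Chamber Rehearsal and Sectional Session overlap.
Tech Tracking starts after Chamber Rehearsal ends, so nothing later overlaps Chamber Rehearsal either.
Tech Tracking starts after Sectional Session ends, so nothing later overlaps Sectional Session either.
Full Warm-up starts before Tech Tracking ends → Tech Tracking and Full Warm-up overlap.
Percussion Overdub starts exactly when Tech Tracking ends (back-to-back, no overlap).
Percussion Overdub starts before Full Warm-up ends → Full Warm-up and Percussion Overdub overlap.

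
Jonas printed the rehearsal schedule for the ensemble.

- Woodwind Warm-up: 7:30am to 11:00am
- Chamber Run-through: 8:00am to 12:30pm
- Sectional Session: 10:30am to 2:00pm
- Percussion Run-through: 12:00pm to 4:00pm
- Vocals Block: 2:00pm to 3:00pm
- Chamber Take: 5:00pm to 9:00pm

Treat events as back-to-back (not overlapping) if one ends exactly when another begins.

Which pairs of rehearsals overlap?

Sorted by start: Woodwind Warm-up, Chamber Run-through, Sectional Session, Percussion Run-through, Vocals Block, Chamber Take.
Chamber Run-through starts before Woodwind Warm-up ends → Woodwind Warm-up and Chamber Run-through overlap.
Sectional Session starts before Woodwind Warm-up ends → Woodwind Warm-up and Sectional Session overlap.
Percussion Run-through starts after Woodwind Warm-up ends — done with Woodwind Warm-up.
Sectional Session starts before Chamber Run-through ends → Chamber Run-through and Sectional Session overlap.
Percussion Run-through starts before Chamber Run-through ends → Chamber Run-through and Percussion Run-through overlap.
Vocals Block starts after Chamber Run-through ends — done with Chamber Run-through.
Percussion Run-through starts before Sectional Session ends → Sectional Session and Percussion Run-through overlap.
Vocals Block starts exactly when Sectional Session ends (back-to-back, no overlap) — done with Sectional Session.
Vocals Block starts before Percussion Run-through ends → Percussion Run-through and Vocals Block overlap.
Chamber Take starts after Percussion Run-through ends.
Chamber Take starts after Vocals Block ends.

Chamber Run-through & Percussion Run-through, Chamber Run-through & Sectional Session, Chamber Run-through & Woodwind Warm-up, Percussion Run-through & Sectional Session, Percussion Run-through & Vocals Block, Sectional Session & Woodwind Warm-up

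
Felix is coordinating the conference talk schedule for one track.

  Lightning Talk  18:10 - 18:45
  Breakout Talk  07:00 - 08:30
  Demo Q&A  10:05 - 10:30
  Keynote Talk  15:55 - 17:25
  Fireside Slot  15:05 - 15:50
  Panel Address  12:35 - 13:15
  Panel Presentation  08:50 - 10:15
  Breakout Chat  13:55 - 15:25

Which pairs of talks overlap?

Breakout Chat & Fireside Slot, Demo Q&A & Panel Presentation

Check each pair: they overlap iff neither finishes before the other starts.
Sorted by start: Breakout Talk, Panel Presentation, Demo Q&A, Panel Address, Breakout Chat, Fireside Slot, Keynote Talk, Lightning Talk.
Panel Presentation starts after Breakout Talk ends, so Breakout Talk has no further overlaps.
Demo Q&A starts before Panel Presentation ends → Panel Presentation and Demo Q&A overlap.
Panel Address starts after Panel Presentation ends, so Panel Presentation has no further overlaps.
Panel Address starts after Demo Q&A ends, so Demo Q&A has no further overlaps.
Breakout Chat starts after Panel Address ends, so Panel Address has no further overlaps.
Fireside Slot starts before Breakout Chat ends → Breakout Chat and Fireside Slot overlap.
Keynote Talk starts after Breakout Chat ends, so Breakout Chat has no further overlaps.
Keynote Talk starts after Fireside Slot ends, so Fireside Slot has no further overlaps.
Lightning Talk starts after Keynote Talk ends.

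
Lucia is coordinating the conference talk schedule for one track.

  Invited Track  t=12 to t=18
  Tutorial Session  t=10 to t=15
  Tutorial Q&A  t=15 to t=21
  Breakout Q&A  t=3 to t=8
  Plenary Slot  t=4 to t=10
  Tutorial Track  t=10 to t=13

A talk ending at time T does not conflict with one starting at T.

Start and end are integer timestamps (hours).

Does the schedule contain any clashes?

Sorted by start: Breakout Q&A, Plenary Slot, Tutorial Session, Tutorial Track, Invited Track, Tutorial Q&A.
Plenary Slot starts before Breakout Q&A ends → Breakout Q&A and Plenary Slot overlap.
That's a conflict, so the schedule is not conflict-free.

Yes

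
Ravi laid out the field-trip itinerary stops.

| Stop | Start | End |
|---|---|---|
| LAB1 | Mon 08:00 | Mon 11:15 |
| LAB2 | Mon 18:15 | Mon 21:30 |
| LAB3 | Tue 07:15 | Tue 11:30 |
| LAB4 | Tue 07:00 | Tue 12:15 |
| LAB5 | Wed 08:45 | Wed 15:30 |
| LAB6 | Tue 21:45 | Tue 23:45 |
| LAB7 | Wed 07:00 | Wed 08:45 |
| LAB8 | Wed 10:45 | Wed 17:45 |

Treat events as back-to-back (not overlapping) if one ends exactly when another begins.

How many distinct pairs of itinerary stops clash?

2

Sorted by start: LAB1, LAB2, LAB4, LAB3, LAB6, LAB7, LAB5, LAB8.
LAB2 starts after LAB1 ends, so nothing later overlaps LAB1 either.
LAB4 starts after LAB2 ends, so nothing later overlaps LAB2 either.
LAB3 starts before LAB4 ends → LAB4 and LAB3 overlap.
LAB6 starts after LAB4 ends, so nothing later overlaps LAB4 either.
LAB6 starts after LAB3 ends, so nothing later overlaps LAB3 either.
LAB7 starts after LAB6 ends, so nothing later overlaps LAB6 either.
LAB5 starts exactly when LAB7 ends (back-to-back, no overlap), so nothing later overlaps LAB7 either.
LAB8 starts before LAB5 ends → LAB5 and LAB8 overlap.
Overlapping pairs: LAB3 & LAB4, LAB5 & LAB8 — 2 in total.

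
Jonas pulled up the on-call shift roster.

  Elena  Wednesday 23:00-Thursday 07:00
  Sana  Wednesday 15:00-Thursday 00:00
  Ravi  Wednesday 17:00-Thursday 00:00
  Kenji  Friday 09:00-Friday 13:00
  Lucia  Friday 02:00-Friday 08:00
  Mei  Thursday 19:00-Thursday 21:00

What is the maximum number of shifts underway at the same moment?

Walk through starts and ends in time order (an end at T is processed before a start at T):
Wednesday 15:00 start Sana → 1
Wednesday 17:00 start Ravi → 2
Wednesday 23:00 start Elena → 3
Thursday 00:00 end Ravi → 2
Thursday 00:00 end Sana → 1
Thursday 07:00 end Elena → 0
Thursday 19:00 start Mei → 1
Thursday 21:00 end Mei → 0
Friday 02:00 start Lucia → 1
Friday 08:00 end Lucia → 0
Friday 09:00 start Kenji → 1
Friday 13:00 end Kenji → 0
Peak is 3, at Wednesday 23:00 (Elena, Ravi, Sana).

3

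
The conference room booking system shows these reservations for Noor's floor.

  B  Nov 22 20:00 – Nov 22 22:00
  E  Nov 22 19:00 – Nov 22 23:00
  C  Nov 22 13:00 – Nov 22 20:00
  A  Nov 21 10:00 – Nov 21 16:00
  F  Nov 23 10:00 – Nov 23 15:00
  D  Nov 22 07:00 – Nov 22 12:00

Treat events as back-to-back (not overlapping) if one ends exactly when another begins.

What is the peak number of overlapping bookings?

Walk through starts and ends in time order (an end at T is processed before a start at T):
Nov 21 10:00 start A → 1
Nov 21 16:00 end A → 0
Nov 22 07:00 start D → 1
Nov 22 12:00 end D → 0
Nov 22 13:00 start C → 1
Nov 22 19:00 start E → 2
Nov 22 20:00 end C → 1
Nov 22 20:00 start B → 2
Nov 22 22:00 end B → 1
Nov 22 23:00 end E → 0
Nov 23 10:00 start F → 1
Nov 23 15:00 end F → 0
Peak is 2, at Nov 22 19:00 (C, E).

2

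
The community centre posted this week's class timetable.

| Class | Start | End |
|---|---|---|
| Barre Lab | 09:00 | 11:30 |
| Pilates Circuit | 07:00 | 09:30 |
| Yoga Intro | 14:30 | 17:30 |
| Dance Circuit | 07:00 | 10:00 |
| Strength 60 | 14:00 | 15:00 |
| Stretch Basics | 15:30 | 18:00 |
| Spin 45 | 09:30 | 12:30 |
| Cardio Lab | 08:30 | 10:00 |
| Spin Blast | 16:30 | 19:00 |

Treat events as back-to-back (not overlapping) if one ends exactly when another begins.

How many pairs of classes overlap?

Check each pair: they overlap iff neither finishes before the other starts.
Sorted by start: Pilates Circuit, Dance Circuit, Cardio Lab, Barre Lab, Spin 45, Strength 60, Yoga Intro, Stretch Basics, Spin Blast.
Dance Circuit starts before Pilates Circuit ends → Pilates Circuit and Dance Circuit overlap.
Cardio Lab starts before Pilates Circuit ends → Pilates Circuit and Cardio Lab overlap.
Barre Lab starts before Pilates Circuit ends → Pilates Circuit and Barre Lab overlap.
Spin 45 starts exactly when Pilates Circuit ends (back-to-back, no overlap); Pilates Circuit is clear from here.
Cardio Lab starts before Dance Circuit ends → Dance Circuit and Cardio Lab overlap.
Barre Lab starts before Dance Circuit ends → Dance Circuit and Barre Lab overlap.
Spin 45 starts before Dance Circuit ends → Dance Circuit and Spin 45 overlap.
Strength 60 starts after Dance Circuit ends; Dance Circuit is clear from here.
Barre Lab starts before Cardio Lab ends → Cardio Lab and Barre Lab overlap.
Spin 45 starts before Cardio Lab ends → Cardio Lab and Spin 45 overlap.
Strength 60 starts after Cardio Lab ends; Cardio Lab is clear from here.
Spin 45 starts before Barre Lab ends → Barre Lab and Spin 45 overlap.
Strength 60 starts after Barre Lab ends; Barre Lab is clear from here.
Strength 60 starts after Spin 45 ends; Spin 45 is clear from here.
Yoga Intro starts before Strength 60 ends → Strength 60 and Yoga Intro overlap.
Stretch Basics starts after Strength 60 ends; Strength 60 is clear from here.
Stretch Basics starts before Yoga Intro ends → Yoga Intro and Stretch Basics overlap.
Spin Blast starts before Yoga Intro ends → Yoga Intro and Spin Blast overlap.
Spin Blast starts before Stretch Basics ends → Stretch Basics and Spin Blast overlap.
Overlapping pairs: Barre Lab & Cardio Lab, Barre Lab & Dance Circuit, Barre Lab & Pilates Circuit, Barre Lab & Spin 45, Cardio Lab & Dance Circuit, Cardio Lab & Pilates Circuit, Cardio Lab & Spin 45, Dance Circuit & Pilates Circuit, Dance Circuit & Spin 45, Spin Blast & Stretch Basics, Spin Blast & Yoga Intro, Strength 60 & Yoga Intro, Stretch Basics & Yoga Intro — 13 in total.

13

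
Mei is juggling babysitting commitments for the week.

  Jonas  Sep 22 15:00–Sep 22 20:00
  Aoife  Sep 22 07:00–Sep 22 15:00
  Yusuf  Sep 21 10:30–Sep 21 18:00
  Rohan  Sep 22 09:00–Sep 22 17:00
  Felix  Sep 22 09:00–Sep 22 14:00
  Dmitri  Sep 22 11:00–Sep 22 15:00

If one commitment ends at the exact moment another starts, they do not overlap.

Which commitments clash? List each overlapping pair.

Sorted by start: Yusuf, Aoife, Felix, Rohan, Dmitri, Jonas.
Aoife starts after Yusuf ends, so nothing later overlaps Yusuf either.
Felix starts before Aoife ends → Aoife and Felix overlap.
Rohan starts before Aoife ends → Aoife and Rohan overlap.
Dmitri starts before Aoife ends → Aoife and Dmitri overlap.
Jonas starts exactly when Aoife ends (back-to-back, no overlap).
Rohan starts before Felix ends → Felix and Rohan overlap.
Dmitri starts before Felix ends → Felix and Dmitri overlap.
Jonas starts after Felix ends.
Dmitri starts before Rohan ends → Rohan and Dmitri overlap.
Jonas starts before Rohan ends → Rohan and Jonas overlap.
Jonas starts exactly when Dmitri ends (back-to-back, no overlap).

Aoife & Dmitri, Aoife & Felix, Aoife & Rohan, Dmitri & Felix, Dmitri & Rohan, Felix & Rohan, Jonas & Rohan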